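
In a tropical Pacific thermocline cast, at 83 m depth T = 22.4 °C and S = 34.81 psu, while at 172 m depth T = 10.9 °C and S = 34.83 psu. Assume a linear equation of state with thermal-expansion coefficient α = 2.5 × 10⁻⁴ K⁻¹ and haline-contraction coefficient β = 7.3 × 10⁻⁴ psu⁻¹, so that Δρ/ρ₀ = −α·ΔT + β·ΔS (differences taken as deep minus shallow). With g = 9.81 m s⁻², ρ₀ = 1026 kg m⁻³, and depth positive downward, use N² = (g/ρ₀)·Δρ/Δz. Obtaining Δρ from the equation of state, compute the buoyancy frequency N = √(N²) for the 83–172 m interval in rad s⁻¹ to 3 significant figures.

0.0178 rad s⁻¹

ΔT = -11.5 K, ΔS = +0.02 psu (deep − shallow).
Δρ/ρ₀ = −αΔT + βΔS = 2.875 × 10⁻³ + 1.46 × 10⁻⁵ = 2.8896 × 10⁻³, so Δρ ≈ 2.965 kg m⁻³.
N² = (g/ρ₀)·Δρ/Δz = g·(Δρ/ρ₀)/Δz = 9.81 × 2.8896 × 10⁻³ / 89 = 3.1851 × 10⁻⁴ s⁻².
N = √(3.1851 × 10⁻⁴) = 0.017847 rad s⁻¹ ≈ 0.0178 rad s⁻¹.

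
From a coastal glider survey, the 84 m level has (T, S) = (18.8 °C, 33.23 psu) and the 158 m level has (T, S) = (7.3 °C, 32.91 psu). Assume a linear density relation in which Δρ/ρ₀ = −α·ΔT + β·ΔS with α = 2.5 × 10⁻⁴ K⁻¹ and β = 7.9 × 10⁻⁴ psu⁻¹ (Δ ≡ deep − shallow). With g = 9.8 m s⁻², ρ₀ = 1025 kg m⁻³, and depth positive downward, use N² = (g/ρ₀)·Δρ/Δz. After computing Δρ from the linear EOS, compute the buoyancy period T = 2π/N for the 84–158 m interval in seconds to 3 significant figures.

337 s

ΔT = -11.5 K, ΔS = -0.32 psu (deep − shallow).
Δρ/ρ₀ = −αΔT + βΔS = 2.875 × 10⁻³ − 2.528 × 10⁻⁴ = 2.6222 × 10⁻³, so Δρ ≈ 2.688 kg m⁻³.
N² = (g/ρ₀)·Δρ/Δz = g·(Δρ/ρ₀)/Δz = 9.8 × 2.6222 × 10⁻³ / 74 = 3.4726 × 10⁻⁴ s⁻².
N = √(3.4726 × 10⁻⁴) = 0.018635 rad s⁻¹ → T = 2π/N = 337.17 s ≈ 337 s.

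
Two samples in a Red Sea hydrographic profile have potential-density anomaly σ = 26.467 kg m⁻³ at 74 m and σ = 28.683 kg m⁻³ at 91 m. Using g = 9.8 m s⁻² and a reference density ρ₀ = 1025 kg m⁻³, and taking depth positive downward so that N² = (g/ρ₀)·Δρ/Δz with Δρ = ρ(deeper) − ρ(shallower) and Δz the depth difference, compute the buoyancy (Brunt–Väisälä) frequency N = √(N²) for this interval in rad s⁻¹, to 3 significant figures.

Δρ = 1028.683 − 1026.467 = 2.216 kg m⁻³ over Δz = 91 − 74 = 17 m.
N² = (9.8/1025) × (2.216/17) = 1.2463 × 10⁻³ s⁻².
N = √(1.2463 × 10⁻³) = 0.035303 rad s⁻¹ ≈ 0.0353 rad s⁻¹.
A positive N² confirms static stability across the interval.

0.0353 rad s⁻¹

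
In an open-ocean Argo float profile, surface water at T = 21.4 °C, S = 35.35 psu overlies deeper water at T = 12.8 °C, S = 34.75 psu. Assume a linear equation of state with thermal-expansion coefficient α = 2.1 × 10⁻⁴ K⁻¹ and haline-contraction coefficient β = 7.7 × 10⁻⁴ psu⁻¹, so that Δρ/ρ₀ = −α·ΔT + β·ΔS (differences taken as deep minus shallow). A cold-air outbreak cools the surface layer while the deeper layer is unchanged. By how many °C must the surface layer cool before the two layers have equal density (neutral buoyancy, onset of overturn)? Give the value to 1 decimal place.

6.4 °C

Neutral buoyancy requires Δρ = 0, i.e. −α(T_deep − T_surf′) + β(S_deep − S_surf) = 0.
T_surf′ = T_deep − (β/α)·ΔS = 12.8 − (7.7 × 10⁻⁴/2.1 × 10⁻⁴)·(-0.60) = 15.000 °C.
Cooling required: 21.4 − (15.000) = 6.400 °C.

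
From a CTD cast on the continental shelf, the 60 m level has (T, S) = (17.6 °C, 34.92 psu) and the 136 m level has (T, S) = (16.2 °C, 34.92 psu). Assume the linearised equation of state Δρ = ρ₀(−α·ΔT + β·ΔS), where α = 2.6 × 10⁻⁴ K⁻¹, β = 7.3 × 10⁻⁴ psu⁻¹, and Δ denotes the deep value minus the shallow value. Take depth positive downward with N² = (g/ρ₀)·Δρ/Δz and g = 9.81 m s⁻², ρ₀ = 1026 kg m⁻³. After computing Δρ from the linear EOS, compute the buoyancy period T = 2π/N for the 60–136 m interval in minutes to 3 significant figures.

15.3 min

ΔT = -1.4 K, ΔS = +0.00 psu (deep − shallow).
Δρ/ρ₀ = −αΔT + βΔS = 3.64 × 10⁻⁴ + 0 = 3.64 × 10⁻⁴, so Δρ ≈ 0.3735 kg m⁻³.
N² = (g/ρ₀)·Δρ/Δz = g·(Δρ/ρ₀)/Δz = 9.81 × 3.64 × 10⁻⁴ / 76 = 4.6985 × 10⁻⁵ s⁻².
N = √(4.6985 × 10⁻⁵) = 6.8546 × 10⁻³ rad s⁻¹ → T = 2π/N = 916.64 s = 15.277 min ≈ 15.3 min.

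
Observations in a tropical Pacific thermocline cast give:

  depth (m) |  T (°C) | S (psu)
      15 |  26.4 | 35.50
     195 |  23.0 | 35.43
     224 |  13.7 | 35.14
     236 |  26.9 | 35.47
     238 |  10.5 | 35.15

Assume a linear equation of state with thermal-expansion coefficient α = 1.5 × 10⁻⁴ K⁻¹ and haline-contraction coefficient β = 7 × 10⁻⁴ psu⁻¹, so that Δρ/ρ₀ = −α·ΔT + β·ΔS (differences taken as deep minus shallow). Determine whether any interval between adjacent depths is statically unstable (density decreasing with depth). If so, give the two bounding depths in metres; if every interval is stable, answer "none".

224–236 m

Evaluate Δρ/ρ₀ = −αΔT + βΔS across each adjacent pair:
  15–195 m: −αΔT+βΔS = −(1.5 × 10⁻⁴)(-3.4)+(7 × 10⁻⁴)(-0.07) = 4.6 × 10⁻⁴ → stable
  195–224 m: −αΔT+βΔS = −(1.5 × 10⁻⁴)(-9.3)+(7 × 10⁻⁴)(-0.29) = 1.2 × 10⁻³ → stable
  224–236 m: −αΔT+βΔS = −(1.5 × 10⁻⁴)(+13.2)+(7 × 10⁻⁴)(+0.33) = -1.7 × 10⁻³ → UNSTABLE
  236–238 m: −αΔT+βΔS = −(1.5 × 10⁻⁴)(-16.4)+(7 × 10⁻⁴)(-0.32) = 2.2 × 10⁻³ → stable
The 224–236 m interval has Δρ < 0: lighter water underlies denser water.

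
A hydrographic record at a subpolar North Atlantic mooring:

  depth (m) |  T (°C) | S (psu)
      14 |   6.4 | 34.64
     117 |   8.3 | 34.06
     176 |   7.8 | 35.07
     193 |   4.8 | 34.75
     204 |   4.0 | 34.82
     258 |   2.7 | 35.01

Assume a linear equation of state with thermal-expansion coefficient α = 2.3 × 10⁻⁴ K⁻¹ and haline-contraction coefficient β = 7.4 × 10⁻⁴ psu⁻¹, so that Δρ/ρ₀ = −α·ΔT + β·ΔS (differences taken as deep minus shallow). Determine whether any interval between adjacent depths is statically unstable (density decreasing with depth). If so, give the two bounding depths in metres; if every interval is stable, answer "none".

Evaluate Δρ/ρ₀ = −αΔT + βΔS across each adjacent pair:
  14–117 m: −αΔT+βΔS = −(2.3 × 10⁻⁴)(+1.9)+(7.4 × 10⁻⁴)(-0.58) = -8.7 × 10⁻⁴ → UNSTABLE
  117–176 m: −αΔT+βΔS = −(2.3 × 10⁻⁴)(-0.5)+(7.4 × 10⁻⁴)(+1.01) = 8.6 × 10⁻⁴ → stable
  176–193 m: −αΔT+βΔS = −(2.3 × 10⁻⁴)(-3.0)+(7.4 × 10⁻⁴)(-0.32) = 4.5 × 10⁻⁴ → stable
  193–204 m: −αΔT+βΔS = −(2.3 × 10⁻⁴)(-0.8)+(7.4 × 10⁻⁴)(+0.07) = 2.4 × 10⁻⁴ → stable
  204–258 m: −αΔT+βΔS = −(2.3 × 10⁻⁴)(-1.3)+(7.4 × 10⁻⁴)(+0.19) = 4.4 × 10⁻⁴ → stable
The 14–117 m interval has Δρ < 0: lighter water underlies denser water.

14–117 m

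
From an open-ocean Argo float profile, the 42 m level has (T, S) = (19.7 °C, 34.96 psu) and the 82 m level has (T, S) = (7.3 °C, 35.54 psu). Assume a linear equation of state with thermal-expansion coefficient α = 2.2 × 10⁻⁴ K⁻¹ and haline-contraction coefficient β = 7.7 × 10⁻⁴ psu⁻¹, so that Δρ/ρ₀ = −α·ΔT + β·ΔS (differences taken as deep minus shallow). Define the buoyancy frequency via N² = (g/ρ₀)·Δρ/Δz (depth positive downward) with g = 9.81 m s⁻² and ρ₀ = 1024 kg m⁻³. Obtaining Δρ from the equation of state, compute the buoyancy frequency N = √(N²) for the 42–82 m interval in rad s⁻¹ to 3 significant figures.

ΔT = -12.4 K, ΔS = +0.58 psu (deep − shallow).
Δρ/ρ₀ = −αΔT + βΔS = 2.728 × 10⁻³ + 4.466 × 10⁻⁴ = 3.1746 × 10⁻³, so Δρ ≈ 3.251 kg m⁻³.
N² = (g/ρ₀)·Δρ/Δz = g·(Δρ/ρ₀)/Δz = 9.81 × 3.1746 × 10⁻³ / 40 = 7.7857 × 10⁻⁴ s⁻².
N = √(7.7857 × 10⁻⁴) = 0.027903 rad s⁻¹ ≈ 0.0279 rad s⁻¹.

0.0279 rad s⁻¹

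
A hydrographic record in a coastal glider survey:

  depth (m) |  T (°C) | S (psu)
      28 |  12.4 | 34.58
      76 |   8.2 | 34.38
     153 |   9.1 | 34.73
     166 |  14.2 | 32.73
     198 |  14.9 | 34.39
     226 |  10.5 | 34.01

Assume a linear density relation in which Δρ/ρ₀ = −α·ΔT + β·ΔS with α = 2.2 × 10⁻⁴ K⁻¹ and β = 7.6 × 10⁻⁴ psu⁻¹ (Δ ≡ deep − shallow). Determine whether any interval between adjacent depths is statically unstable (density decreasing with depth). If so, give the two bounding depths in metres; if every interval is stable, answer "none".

153–166 m

Evaluate Δρ/ρ₀ = −αΔT + βΔS across each adjacent pair:
  28–76 m: −αΔT+βΔS = −(2.2 × 10⁻⁴)(-4.2)+(7.6 × 10⁻⁴)(-0.20) = 7.7 × 10⁻⁴ → stable
  76–153 m: −αΔT+βΔS = −(2.2 × 10⁻⁴)(+0.9)+(7.6 × 10⁻⁴)(+0.35) = 6.8 × 10⁻⁵ → stable
  153–166 m: −αΔT+βΔS = −(2.2 × 10⁻⁴)(+5.1)+(7.6 × 10⁻⁴)(-2.00) = -2.6 × 10⁻³ → UNSTABLE
  166–198 m: −αΔT+βΔS = −(2.2 × 10⁻⁴)(+0.7)+(7.6 × 10⁻⁴)(+1.66) = 1.1 × 10⁻³ → stable
  198–226 m: −αΔT+βΔS = −(2.2 × 10⁻⁴)(-4.4)+(7.6 × 10⁻⁴)(-0.38) = 6.8 × 10⁻⁴ → stable
The 153–166 m interval has Δρ < 0: lighter water underlies denser water.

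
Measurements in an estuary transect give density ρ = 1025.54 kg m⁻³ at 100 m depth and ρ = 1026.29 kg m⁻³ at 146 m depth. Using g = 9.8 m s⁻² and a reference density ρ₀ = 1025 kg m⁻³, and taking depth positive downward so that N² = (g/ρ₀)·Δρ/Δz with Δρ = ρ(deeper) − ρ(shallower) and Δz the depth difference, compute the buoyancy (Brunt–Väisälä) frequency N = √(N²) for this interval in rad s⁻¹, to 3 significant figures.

Δρ = 1026.29 − 1025.54 = 0.75 kg m⁻³ over Δz = 146 − 100 = 46 m.
N² = (9.8/1025) × (0.75/46) = 1.5589 × 10⁻⁴ s⁻².
N = √(1.5589 × 10⁻⁴) = 0.012486 rad s⁻¹ ≈ 0.0125 rad s⁻¹.
A positive N² confirms static stability across the interval.

0.0125 rad s⁻¹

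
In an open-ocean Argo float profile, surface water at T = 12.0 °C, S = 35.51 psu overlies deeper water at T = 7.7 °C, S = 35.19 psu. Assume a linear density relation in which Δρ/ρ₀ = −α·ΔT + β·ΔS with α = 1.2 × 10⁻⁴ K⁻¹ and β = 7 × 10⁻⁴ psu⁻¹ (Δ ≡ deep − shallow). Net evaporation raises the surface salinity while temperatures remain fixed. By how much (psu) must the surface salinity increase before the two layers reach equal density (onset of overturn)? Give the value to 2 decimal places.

0.42 psu

Neutral buoyancy requires −α(T_deep − T_surf) + β(S_deep − S_surf′) = 0.
S_surf′ = S_deep − (α/β)·ΔT = 35.19 − (1.2 × 10⁻⁴/7 × 10⁻⁴)·(-4.3) = 35.9271 psu.
Increase required: 35.9271 − 35.51 = 0.4171 psu.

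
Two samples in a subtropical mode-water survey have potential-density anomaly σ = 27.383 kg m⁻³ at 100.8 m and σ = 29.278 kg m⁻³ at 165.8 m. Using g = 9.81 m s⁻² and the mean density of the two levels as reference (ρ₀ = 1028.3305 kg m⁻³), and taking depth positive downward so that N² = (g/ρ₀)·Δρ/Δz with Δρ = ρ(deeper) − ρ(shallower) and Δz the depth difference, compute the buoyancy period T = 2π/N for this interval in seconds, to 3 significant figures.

Δρ = 1029.278 − 1027.383 = 1.895 kg m⁻³ over Δz = 165.8 − 100.8 = 65 m.
N² = (9.81/1028.3305) × (1.895/65) = 2.7812 × 10⁻⁴ s⁻².
N = √(2.7812 × 10⁻⁴) = 0.016677 rad s⁻¹, so T = 2π/N = 376.76 s ≈ 377 s.

377 s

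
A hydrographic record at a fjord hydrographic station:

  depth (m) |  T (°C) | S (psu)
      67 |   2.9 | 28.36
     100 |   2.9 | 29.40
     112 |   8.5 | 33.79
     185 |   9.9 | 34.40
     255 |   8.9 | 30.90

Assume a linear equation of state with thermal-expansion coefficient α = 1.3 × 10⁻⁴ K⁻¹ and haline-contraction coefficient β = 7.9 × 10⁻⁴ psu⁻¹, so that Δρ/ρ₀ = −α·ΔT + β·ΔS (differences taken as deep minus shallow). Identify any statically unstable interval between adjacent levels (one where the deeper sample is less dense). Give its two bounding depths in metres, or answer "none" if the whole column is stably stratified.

Evaluate Δρ/ρ₀ = −αΔT + βΔS across each adjacent pair:
  67–100 m: −αΔT+βΔS = −(1.3 × 10⁻⁴)(+0.0)+(7.9 × 10⁻⁴)(+1.04) = 8.2 × 10⁻⁴ → stable
  100–112 m: −αΔT+βΔS = −(1.3 × 10⁻⁴)(+5.6)+(7.9 × 10⁻⁴)(+4.39) = 2.7 × 10⁻³ → stable
  112–185 m: −αΔT+βΔS = −(1.3 × 10⁻⁴)(+1.4)+(7.9 × 10⁻⁴)(+0.61) = 3.0 × 10⁻⁴ → stable
  185–255 m: −αΔT+βΔS = −(1.3 × 10⁻⁴)(-1.0)+(7.9 × 10⁻⁴)(-3.50) = -2.6 × 10⁻³ → UNSTABLE
The 185–255 m interval has Δρ < 0: lighter water underlies denser water.

185–255 m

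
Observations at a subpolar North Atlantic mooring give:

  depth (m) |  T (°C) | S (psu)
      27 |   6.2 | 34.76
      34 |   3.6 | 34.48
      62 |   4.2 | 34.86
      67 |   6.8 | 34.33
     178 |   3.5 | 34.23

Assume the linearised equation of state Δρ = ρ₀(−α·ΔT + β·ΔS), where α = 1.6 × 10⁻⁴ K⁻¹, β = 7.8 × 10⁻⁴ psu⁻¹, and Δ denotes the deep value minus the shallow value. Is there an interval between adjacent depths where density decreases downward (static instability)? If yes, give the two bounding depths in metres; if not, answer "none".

Evaluate Δρ/ρ₀ = −αΔT + βΔS across each adjacent pair:
  27–34 m: −αΔT+βΔS = −(1.6 × 10⁻⁴)(-2.6)+(7.8 × 10⁻⁴)(-0.28) = 2.0 × 10⁻⁴ → stable
  34–62 m: −αΔT+βΔS = −(1.6 × 10⁻⁴)(+0.6)+(7.8 × 10⁻⁴)(+0.38) = 2.0 × 10⁻⁴ → stable
  62–67 m: −αΔT+βΔS = −(1.6 × 10⁻⁴)(+2.6)+(7.8 × 10⁻⁴)(-0.53) = -8.3 × 10⁻⁴ → UNSTABLE
  67–178 m: −αΔT+βΔS = −(1.6 × 10⁻⁴)(-3.3)+(7.8 × 10⁻⁴)(-0.10) = 4.5 × 10⁻⁴ → stable
The 62–67 m interval has Δρ < 0: lighter water underlies denser water.

62–67 m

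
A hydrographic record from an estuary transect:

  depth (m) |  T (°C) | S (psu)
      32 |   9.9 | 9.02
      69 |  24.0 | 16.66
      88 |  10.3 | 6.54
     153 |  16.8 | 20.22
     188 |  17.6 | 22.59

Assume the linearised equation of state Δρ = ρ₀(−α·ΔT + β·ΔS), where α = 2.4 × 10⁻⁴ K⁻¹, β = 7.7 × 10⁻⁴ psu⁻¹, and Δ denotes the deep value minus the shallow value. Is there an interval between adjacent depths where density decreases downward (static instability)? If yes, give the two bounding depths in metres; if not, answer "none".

69–88 m

Evaluate Δρ/ρ₀ = −αΔT + βΔS across each adjacent pair:
  32–69 m: −αΔT+βΔS = −(2.4 × 10⁻⁴)(+14.1)+(7.7 × 10⁻⁴)(+7.64) = 2.5 × 10⁻³ → stable
  69–88 m: −αΔT+βΔS = −(2.4 × 10⁻⁴)(-13.7)+(7.7 × 10⁻⁴)(-10.12) = -4.5 × 10⁻³ → UNSTABLE
  88–153 m: −αΔT+βΔS = −(2.4 × 10⁻⁴)(+6.5)+(7.7 × 10⁻⁴)(+13.68) = 9.0 × 10⁻³ → stable
  153–188 m: −αΔT+βΔS = −(2.4 × 10⁻⁴)(+0.8)+(7.7 × 10⁻⁴)(+2.37) = 1.6 × 10⁻³ → stable
The 69–88 m interval has Δρ < 0: lighter water underlies denser water.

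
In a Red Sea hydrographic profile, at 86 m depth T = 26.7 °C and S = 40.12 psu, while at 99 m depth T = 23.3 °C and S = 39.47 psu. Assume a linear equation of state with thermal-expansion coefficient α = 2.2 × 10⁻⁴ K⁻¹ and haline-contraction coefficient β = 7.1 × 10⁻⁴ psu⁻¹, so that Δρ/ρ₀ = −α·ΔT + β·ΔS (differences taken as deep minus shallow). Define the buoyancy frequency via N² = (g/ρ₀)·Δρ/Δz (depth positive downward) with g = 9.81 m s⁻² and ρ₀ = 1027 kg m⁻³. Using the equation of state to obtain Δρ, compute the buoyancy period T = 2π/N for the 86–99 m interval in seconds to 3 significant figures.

ΔT = -3.4 K, ΔS = -0.65 psu (deep − shallow).
Δρ/ρ₀ = −αΔT + βΔS = 7.48 × 10⁻⁴ − 4.615 × 10⁻⁴ = 2.865 × 10⁻⁴, so Δρ ≈ 0.2942 kg m⁻³.
N² = (g/ρ₀)·Δρ/Δz = g·(Δρ/ρ₀)/Δz = 9.81 × 2.865 × 10⁻⁴ / 13 = 2.1620 × 10⁻⁴ s⁻².
N = √(2.1620 × 10⁻⁴) = 0.014704 rad s⁻¹ → T = 2π/N = 427.31 s ≈ 427 s.

427 s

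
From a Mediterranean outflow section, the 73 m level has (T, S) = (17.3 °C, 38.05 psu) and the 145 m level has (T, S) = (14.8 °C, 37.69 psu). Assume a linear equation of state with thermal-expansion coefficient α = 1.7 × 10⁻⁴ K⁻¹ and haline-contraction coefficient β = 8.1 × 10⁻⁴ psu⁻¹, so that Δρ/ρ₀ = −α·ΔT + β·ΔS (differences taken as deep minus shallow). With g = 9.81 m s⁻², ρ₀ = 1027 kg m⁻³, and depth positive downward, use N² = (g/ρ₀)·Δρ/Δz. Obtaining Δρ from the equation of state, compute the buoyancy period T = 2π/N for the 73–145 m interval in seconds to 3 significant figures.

ΔT = -2.5 K, ΔS = -0.36 psu (deep − shallow).
Δρ/ρ₀ = −αΔT + βΔS = 4.25 × 10⁻⁴ − 2.916 × 10⁻⁴ = 1.334 × 10⁻⁴, so Δρ ≈ 0.1370 kg m⁻³.
N² = (g/ρ₀)·Δρ/Δz = g·(Δρ/ρ₀)/Δz = 9.81 × 1.334 × 10⁻⁴ / 72 = 1.8176 × 10⁻⁵ s⁻².
N = √(1.8176 × 10⁻⁵) = 4.2633 × 10⁻³ rad s⁻¹ → T = 2π/N = 1.4738 × 10³ s ≈ 1.47 × 10³ s.

1.47 × 10³ s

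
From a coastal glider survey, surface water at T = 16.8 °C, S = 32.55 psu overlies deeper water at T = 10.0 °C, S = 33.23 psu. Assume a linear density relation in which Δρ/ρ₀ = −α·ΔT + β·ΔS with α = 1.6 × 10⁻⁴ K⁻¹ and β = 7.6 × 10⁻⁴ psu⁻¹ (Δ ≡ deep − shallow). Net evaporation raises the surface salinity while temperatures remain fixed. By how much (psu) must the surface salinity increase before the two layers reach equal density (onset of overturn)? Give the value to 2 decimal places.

Neutral buoyancy requires −α(T_deep − T_surf) + β(S_deep − S_surf′) = 0.
S_surf′ = S_deep − (α/β)·ΔT = 33.23 − (1.6 × 10⁻⁴/7.6 × 10⁻⁴)·(-6.8) = 34.6616 psu.
Increase required: 34.6616 − 32.55 = 2.1116 psu.

2.11 psu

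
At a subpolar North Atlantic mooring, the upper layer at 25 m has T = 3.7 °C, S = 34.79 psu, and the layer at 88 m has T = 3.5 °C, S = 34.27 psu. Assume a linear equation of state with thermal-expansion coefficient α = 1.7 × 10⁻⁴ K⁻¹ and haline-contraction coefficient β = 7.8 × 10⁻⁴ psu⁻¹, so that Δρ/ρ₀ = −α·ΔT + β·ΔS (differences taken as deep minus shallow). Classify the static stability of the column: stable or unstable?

unstable

ΔT = 3.5 − 3.7 = -0.2 K and ΔS = 34.27 − 34.79 = -0.52 psu (deep − shallow).
−αΔT = 3.40 × 10⁻⁵; βΔS = -4.056 × 10⁻⁴; sum Δρ/ρ₀ = -3.716 × 10⁻⁴.
Δρ/ρ₀ < 0, so Δρ < 0: deeper water is lighter → statically unstable; the column would overturn.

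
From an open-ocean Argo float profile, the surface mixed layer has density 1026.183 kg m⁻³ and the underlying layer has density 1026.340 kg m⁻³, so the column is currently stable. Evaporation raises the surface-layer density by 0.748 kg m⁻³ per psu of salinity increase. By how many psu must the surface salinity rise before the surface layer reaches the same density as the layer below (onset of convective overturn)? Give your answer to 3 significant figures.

Density deficit of the surface layer: 1026.340 − 1026.183 = 0.157 kg m⁻³.
Required change = 0.157 / 0.748 = 0.210 psu.

0.210 psu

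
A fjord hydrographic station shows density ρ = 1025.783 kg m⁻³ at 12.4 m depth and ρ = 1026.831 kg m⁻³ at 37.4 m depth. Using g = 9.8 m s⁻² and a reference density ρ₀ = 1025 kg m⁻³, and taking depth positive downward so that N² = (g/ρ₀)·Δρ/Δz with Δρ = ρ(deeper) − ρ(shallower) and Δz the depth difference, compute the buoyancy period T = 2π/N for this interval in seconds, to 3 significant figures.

Δρ = 1026.831 − 1025.783 = 1.048 kg m⁻³ over Δz = 37.4 − 12.4 = 25 m.
N² = (9.8/1025) × (1.048/25) = 4.0080 × 10⁻⁴ s⁻².
N = √(4.0080 × 10⁻⁴) = 0.020020 rad s⁻¹, so T = 2π/N = 313.85 s ≈ 314 s.

314 s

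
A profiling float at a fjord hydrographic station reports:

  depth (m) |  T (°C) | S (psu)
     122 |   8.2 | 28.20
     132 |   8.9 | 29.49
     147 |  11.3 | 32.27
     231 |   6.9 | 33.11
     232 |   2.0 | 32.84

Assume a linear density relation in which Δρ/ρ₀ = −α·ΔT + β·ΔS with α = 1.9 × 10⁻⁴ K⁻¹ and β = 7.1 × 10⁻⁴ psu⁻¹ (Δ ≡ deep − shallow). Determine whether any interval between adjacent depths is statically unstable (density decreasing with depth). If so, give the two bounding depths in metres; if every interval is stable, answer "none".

none

Evaluate Δρ/ρ₀ = −αΔT + βΔS across each adjacent pair:
  122–132 m: −αΔT+βΔS = −(1.9 × 10⁻⁴)(+0.7)+(7.1 × 10⁻⁴)(+1.29) = 7.8 × 10⁻⁴ → stable
  132–147 m: −αΔT+βΔS = −(1.9 × 10⁻⁴)(+2.4)+(7.1 × 10⁻⁴)(+2.78) = 1.5 × 10⁻³ → stable
  147–231 m: −αΔT+βΔS = −(1.9 × 10⁻⁴)(-4.4)+(7.1 × 10⁻⁴)(+0.84) = 1.4 × 10⁻³ → stable
  231–232 m: −αΔT+βΔS = −(1.9 × 10⁻⁴)(-4.9)+(7.1 × 10⁻⁴)(-0.27) = 7.4 × 10⁻⁴ → stable
Every interval has Δρ > 0: the column is stably stratified throughout.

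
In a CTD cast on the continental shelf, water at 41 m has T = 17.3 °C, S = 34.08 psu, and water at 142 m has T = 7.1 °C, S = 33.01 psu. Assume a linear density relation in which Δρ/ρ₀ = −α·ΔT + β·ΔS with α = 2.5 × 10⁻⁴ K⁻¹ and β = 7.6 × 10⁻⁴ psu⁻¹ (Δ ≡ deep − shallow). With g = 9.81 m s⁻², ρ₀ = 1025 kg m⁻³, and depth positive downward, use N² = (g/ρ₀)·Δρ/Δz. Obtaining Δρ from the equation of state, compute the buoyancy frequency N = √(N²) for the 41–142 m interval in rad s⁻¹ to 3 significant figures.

0.0130 rad s⁻¹

ΔT = -10.2 K, ΔS = -1.07 psu (deep − shallow).
Δρ/ρ₀ = −αΔT + βΔS = 2.55 × 10⁻³ − 8.132 × 10⁻⁴ = 1.7368 × 10⁻³, so Δρ ≈ 1.780 kg m⁻³.
N² = (g/ρ₀)·Δρ/Δz = g·(Δρ/ρ₀)/Δz = 9.81 × 1.7368 × 10⁻³ / 101 = 1.6869 × 10⁻⁴ s⁻².
N = √(1.6869 × 10⁻⁴) = 0.012988 rad s⁻¹ ≈ 0.0130 rad s⁻¹.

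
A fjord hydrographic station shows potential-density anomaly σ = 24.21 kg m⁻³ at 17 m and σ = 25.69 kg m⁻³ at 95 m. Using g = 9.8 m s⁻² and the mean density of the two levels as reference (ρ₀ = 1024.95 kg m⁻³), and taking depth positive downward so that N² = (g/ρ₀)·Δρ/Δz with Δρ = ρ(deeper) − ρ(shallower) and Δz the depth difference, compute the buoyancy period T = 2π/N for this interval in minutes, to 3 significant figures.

Δρ = 1025.69 − 1024.21 = 1.48 kg m⁻³ over Δz = 95 − 17 = 78 m.
N² = (9.8/1024.95) × (1.48/78) = 1.8142 × 10⁻⁴ s⁻².
N = √(1.8142 × 10⁻⁴) = 0.013469 rad s⁻¹, so T = 2π/N = 466.49 s = 7.7748 min ≈ 7.77 min.

7.77 min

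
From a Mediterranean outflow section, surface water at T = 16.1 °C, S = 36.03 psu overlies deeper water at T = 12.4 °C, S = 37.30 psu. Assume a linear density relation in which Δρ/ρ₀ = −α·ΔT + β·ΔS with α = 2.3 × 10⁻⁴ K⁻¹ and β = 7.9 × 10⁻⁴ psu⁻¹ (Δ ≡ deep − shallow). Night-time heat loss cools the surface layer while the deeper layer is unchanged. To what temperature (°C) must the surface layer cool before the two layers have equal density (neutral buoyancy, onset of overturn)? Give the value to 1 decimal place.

Neutral buoyancy requires Δρ = 0, i.e. −α(T_deep − T_surf′) + β(S_deep − S_surf) = 0.
T_surf′ = T_deep − (β/α)·ΔS = 12.4 − (7.9 × 10⁻⁴/2.3 × 10⁻⁴)·(+1.27) = 8.038 °C.
Cooling required: 16.1 − (8.038) = 8.062 °C.

8.0 °C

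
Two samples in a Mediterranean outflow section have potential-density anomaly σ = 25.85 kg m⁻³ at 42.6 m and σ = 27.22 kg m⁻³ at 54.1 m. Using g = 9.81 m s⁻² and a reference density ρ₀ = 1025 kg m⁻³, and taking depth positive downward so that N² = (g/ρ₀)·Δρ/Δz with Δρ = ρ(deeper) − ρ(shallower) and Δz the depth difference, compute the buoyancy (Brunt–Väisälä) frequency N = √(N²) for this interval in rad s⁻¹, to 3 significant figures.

Δρ = 1027.22 − 1025.85 = 1.37 kg m⁻³ over Δz = 54.1 − 42.6 = 11.5 m.
N² = (9.81/1025) × (1.37/11.5) = 1.1402 × 10⁻³ s⁻².
N = √(1.1402 × 10⁻³) = 0.033767 rad s⁻¹ ≈ 0.0338 rad s⁻¹.
Since Δρ > 0 the layer is stably stratified.

0.0338 rad s⁻¹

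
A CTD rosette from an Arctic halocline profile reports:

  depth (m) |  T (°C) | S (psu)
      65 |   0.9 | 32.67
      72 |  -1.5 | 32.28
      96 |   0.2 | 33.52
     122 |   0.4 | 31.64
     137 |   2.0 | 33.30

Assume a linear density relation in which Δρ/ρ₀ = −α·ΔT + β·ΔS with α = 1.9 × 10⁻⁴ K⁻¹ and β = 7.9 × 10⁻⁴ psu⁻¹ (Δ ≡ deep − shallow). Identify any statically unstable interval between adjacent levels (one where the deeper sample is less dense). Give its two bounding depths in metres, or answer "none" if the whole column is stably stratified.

96–122 m

Evaluate Δρ/ρ₀ = −αΔT + βΔS across each adjacent pair:
  65–72 m: −αΔT+βΔS = −(1.9 × 10⁻⁴)(-2.4)+(7.9 × 10⁻⁴)(-0.39) = 1.5 × 10⁻⁴ → stable
  72–96 m: −αΔT+βΔS = −(1.9 × 10⁻⁴)(+1.7)+(7.9 × 10⁻⁴)(+1.24) = 6.6 × 10⁻⁴ → stable
  96–122 m: −αΔT+βΔS = −(1.9 × 10⁻⁴)(+0.2)+(7.9 × 10⁻⁴)(-1.88) = -1.5 × 10⁻³ → UNSTABLE
  122–137 m: −αΔT+βΔS = −(1.9 × 10⁻⁴)(+1.6)+(7.9 × 10⁻⁴)(+1.66) = 1.0 × 10⁻³ → stable
The 96–122 m interval has Δρ < 0: lighter water underlies denser water.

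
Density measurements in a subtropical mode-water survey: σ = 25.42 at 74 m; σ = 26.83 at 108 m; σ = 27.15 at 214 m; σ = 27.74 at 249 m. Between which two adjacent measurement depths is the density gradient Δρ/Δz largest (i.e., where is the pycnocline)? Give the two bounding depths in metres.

74–108 m

Compute the density gradient over each adjacent pair:
  74–108 m: Δρ/Δz = 1.41/34 = 0.041 kg m⁻⁴
  108–214 m: Δρ/Δz = 0.32/106 = 3.0 × 10⁻³ kg m⁻⁴
  214–249 m: Δρ/Δz = 0.59/35 = 0.017 kg m⁻⁴
The largest gradient is in the 74–108 m interval — the pycnocline.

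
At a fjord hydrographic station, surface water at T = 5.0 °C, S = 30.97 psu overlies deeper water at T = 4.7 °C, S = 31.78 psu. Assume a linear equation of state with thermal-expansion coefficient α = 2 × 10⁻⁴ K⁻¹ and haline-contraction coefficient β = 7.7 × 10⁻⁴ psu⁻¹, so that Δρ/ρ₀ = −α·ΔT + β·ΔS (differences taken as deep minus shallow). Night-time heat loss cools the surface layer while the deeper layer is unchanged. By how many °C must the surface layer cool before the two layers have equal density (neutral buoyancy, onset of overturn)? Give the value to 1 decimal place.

Neutral buoyancy requires Δρ = 0, i.e. −α(T_deep − T_surf′) + β(S_deep − S_surf) = 0.
T_surf′ = T_deep − (β/α)·ΔS = 4.7 − (7.7 × 10⁻⁴/2 × 10⁻⁴)·(+0.81) = 1.582 °C.
Cooling required: 5.0 − (1.582) = 3.418 °C.

3.4 °C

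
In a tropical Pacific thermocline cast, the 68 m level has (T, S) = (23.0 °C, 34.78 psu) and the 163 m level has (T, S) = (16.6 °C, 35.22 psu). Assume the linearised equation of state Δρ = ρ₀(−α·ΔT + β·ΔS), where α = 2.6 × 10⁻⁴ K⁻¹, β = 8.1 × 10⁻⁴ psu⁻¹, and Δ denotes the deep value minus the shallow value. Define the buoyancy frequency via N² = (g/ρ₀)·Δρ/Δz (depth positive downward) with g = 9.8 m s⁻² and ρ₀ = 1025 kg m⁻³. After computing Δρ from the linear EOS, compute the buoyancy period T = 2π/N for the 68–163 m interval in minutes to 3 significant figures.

7.25 min

ΔT = -6.4 K, ΔS = +0.44 psu (deep − shallow).
Δρ/ρ₀ = −αΔT + βΔS = 1.664 × 10⁻³ + 3.564 × 10⁻⁴ = 2.0204 × 10⁻³, so Δρ ≈ 2.071 kg m⁻³.
N² = (g/ρ₀)·Δρ/Δz = g·(Δρ/ρ₀)/Δz = 9.8 × 2.0204 × 10⁻³ / 95 = 2.0842 × 10⁻⁴ s⁻².
N = √(2.0842 × 10⁻⁴) = 0.014437 rad s⁻¹ → T = 2π/N = 435.21 s = 7.2535 min ≈ 7.25 min.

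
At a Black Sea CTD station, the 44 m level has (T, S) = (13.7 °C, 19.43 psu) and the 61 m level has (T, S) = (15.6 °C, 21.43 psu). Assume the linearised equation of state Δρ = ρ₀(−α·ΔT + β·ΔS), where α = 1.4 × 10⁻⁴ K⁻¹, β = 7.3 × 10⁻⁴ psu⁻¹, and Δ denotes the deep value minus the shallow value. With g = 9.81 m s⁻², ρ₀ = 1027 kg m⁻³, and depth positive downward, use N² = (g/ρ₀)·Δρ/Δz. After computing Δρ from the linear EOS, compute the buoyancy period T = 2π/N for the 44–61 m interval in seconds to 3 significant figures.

ΔT = +1.9 K, ΔS = +2.00 psu (deep − shallow).
Δρ/ρ₀ = −αΔT + βΔS = -2.66 × 10⁻⁴ + 1.46 × 10⁻³ = 1.194 × 10⁻³, so Δρ ≈ 1.226 kg m⁻³.
N² = (g/ρ₀)·Δρ/Δz = g·(Δρ/ρ₀)/Δz = 9.81 × 1.194 × 10⁻³ / 17 = 6.8901 × 10⁻⁴ s⁻².
N = √(6.8901 × 10⁻⁴) = 0.026249 rad s⁻¹ → T = 2π/N = 239.37 s ≈ 239 s.

239 s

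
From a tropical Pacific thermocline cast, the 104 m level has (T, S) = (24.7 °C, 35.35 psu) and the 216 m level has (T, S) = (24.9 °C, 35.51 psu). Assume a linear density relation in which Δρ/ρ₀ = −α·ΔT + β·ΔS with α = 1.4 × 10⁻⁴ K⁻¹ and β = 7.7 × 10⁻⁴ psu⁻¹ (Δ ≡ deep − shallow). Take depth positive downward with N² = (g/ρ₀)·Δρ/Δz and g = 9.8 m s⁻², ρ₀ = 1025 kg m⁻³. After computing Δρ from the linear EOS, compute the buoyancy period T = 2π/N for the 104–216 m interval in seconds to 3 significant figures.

ΔT = +0.2 K, ΔS = +0.16 psu (deep − shallow).
Δρ/ρ₀ = −αΔT + βΔS = -2.80 × 10⁻⁵ + 1.232 × 10⁻⁴ = 9.52 × 10⁻⁵, so Δρ ≈ 0.09758 kg m⁻³.
N² = (g/ρ₀)·Δρ/Δz = g·(Δρ/ρ₀)/Δz = 9.8 × 9.52 × 10⁻⁵ / 112 = 8.3300 × 10⁻⁶ s⁻².
N = √(8.3300 × 10⁻⁶) = 2.8862 × 10⁻³ rad s⁻¹ → T = 2π/N = 2.1770 × 10³ s ≈ 2.18 × 10³ s.

2.18 × 10³ s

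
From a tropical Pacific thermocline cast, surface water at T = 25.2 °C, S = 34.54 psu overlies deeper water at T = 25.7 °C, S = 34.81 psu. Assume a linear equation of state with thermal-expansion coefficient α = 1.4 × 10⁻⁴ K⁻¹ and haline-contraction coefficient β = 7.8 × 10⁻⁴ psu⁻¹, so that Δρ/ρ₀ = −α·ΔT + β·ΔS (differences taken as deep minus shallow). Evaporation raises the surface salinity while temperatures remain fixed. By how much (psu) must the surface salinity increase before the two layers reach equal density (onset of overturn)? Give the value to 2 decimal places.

Neutral buoyancy requires −α(T_deep − T_surf) + β(S_deep − S_surf′) = 0.
S_surf′ = S_deep − (α/β)·ΔT = 34.81 − (1.4 × 10⁻⁴/7.8 × 10⁻⁴)·(+0.5) = 34.7203 psu.
Increase required: 34.7203 − 34.54 = 0.1803 psu.

0.18 psu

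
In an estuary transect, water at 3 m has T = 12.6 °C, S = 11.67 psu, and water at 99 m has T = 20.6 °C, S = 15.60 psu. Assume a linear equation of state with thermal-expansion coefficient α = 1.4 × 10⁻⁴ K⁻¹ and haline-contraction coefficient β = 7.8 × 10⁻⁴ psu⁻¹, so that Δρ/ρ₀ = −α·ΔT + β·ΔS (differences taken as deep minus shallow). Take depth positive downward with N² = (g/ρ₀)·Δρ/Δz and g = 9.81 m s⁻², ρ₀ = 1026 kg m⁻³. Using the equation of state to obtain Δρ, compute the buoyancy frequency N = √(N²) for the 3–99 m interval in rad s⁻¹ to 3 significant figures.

0.0141 rad s⁻¹

ΔT = +8.0 K, ΔS = +3.93 psu (deep − shallow).
Δρ/ρ₀ = −αΔT + βΔS = -1.12 × 10⁻³ + 3.0654 × 10⁻³ = 1.9454 × 10⁻³, so Δρ ≈ 1.996 kg m⁻³.
N² = (g/ρ₀)·Δρ/Δz = g·(Δρ/ρ₀)/Δz = 9.81 × 1.9454 × 10⁻³ / 96 = 1.9880 × 10⁻⁴ s⁻².
N = √(1.9880 × 10⁻⁴) = 0.014100 rad s⁻¹ ≈ 0.0141 rad s⁻¹.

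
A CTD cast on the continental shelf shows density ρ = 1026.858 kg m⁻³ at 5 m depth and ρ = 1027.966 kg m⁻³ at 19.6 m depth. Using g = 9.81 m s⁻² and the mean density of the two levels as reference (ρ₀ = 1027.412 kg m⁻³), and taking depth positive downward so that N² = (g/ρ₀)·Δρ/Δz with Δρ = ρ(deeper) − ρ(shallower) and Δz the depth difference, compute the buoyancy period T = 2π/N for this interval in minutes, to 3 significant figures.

3.89 min

Δρ = 1027.966 − 1026.858 = 1.108 kg m⁻³ over Δz = 19.6 − 5 = 14.6 m.
N² = (9.81/1027.412) × (1.108/14.6) = 7.2462 × 10⁻⁴ s⁻².
N = √(7.2462 × 10⁻⁴) = 0.026919 rad s⁻¹, so T = 2π/N = 233.41 s = 3.8902 min ≈ 3.89 min.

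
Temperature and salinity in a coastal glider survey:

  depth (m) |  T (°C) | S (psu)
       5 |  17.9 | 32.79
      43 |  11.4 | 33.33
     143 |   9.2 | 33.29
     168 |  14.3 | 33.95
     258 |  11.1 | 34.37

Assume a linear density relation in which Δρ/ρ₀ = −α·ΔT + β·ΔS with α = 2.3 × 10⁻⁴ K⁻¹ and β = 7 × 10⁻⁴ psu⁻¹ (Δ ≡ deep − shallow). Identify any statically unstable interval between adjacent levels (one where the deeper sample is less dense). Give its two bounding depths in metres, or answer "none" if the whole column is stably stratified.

Evaluate Δρ/ρ₀ = −αΔT + βΔS across each adjacent pair:
  5–43 m: −αΔT+βΔS = −(2.3 × 10⁻⁴)(-6.5)+(7 × 10⁻⁴)(+0.54) = 1.9 × 10⁻³ → stable
  43–143 m: −αΔT+βΔS = −(2.3 × 10⁻⁴)(-2.2)+(7 × 10⁻⁴)(-0.04) = 4.8 × 10⁻⁴ → stable
  143–168 m: −αΔT+βΔS = −(2.3 × 10⁻⁴)(+5.1)+(7 × 10⁻⁴)(+0.66) = -7.1 × 10⁻⁴ → UNSTABLE
  168–258 m: −αΔT+βΔS = −(2.3 × 10⁻⁴)(-3.2)+(7 × 10⁻⁴)(+0.42) = 1.0 × 10⁻³ → stable
The 143–168 m interval has Δρ < 0: lighter water underlies denser water.

143–168 m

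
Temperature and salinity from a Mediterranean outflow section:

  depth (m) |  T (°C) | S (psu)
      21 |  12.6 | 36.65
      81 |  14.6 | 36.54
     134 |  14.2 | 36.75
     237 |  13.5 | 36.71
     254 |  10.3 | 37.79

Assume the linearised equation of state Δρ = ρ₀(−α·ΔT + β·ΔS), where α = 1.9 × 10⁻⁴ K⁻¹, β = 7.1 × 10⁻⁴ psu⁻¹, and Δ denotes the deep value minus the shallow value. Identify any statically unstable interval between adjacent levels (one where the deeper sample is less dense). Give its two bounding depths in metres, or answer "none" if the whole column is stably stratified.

21–81 m

Evaluate Δρ/ρ₀ = −αΔT + βΔS across each adjacent pair:
  21–81 m: −αΔT+βΔS = −(1.9 × 10⁻⁴)(+2.0)+(7.1 × 10⁻⁴)(-0.11) = -4.6 × 10⁻⁴ → UNSTABLE
  81–134 m: −αΔT+βΔS = −(1.9 × 10⁻⁴)(-0.4)+(7.1 × 10⁻⁴)(+0.21) = 2.3 × 10⁻⁴ → stable
  134–237 m: −αΔT+βΔS = −(1.9 × 10⁻⁴)(-0.7)+(7.1 × 10⁻⁴)(-0.04) = 1.0 × 10⁻⁴ → stable
  237–254 m: −αΔT+βΔS = −(1.9 × 10⁻⁴)(-3.2)+(7.1 × 10⁻⁴)(+1.08) = 1.4 × 10⁻³ → stable
The 21–81 m interval has Δρ < 0: lighter water underlies denser water.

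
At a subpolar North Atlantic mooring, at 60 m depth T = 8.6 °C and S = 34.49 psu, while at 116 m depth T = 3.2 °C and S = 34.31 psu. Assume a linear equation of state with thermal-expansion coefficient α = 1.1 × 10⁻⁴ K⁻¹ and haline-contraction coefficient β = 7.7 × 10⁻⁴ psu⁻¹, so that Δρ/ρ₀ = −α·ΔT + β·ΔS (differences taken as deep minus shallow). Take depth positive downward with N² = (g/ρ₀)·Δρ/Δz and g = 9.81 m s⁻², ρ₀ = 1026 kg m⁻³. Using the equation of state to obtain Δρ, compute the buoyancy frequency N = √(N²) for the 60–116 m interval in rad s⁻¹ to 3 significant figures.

8.93 × 10⁻³ rad s⁻¹

ΔT = -5.4 K, ΔS = -0.18 psu (deep − shallow).
Δρ/ρ₀ = −αΔT + βΔS = 5.94 × 10⁻⁴ − 1.386 × 10⁻⁴ = 4.554 × 10⁻⁴, so Δρ ≈ 0.4672 kg m⁻³.
N² = (g/ρ₀)·Δρ/Δz = g·(Δρ/ρ₀)/Δz = 9.81 × 4.554 × 10⁻⁴ / 56 = 7.9776 × 10⁻⁵ s⁻².
N = √(7.9776 × 10⁻⁵) = 8.9317 × 10⁻³ rad s⁻¹ ≈ 8.93 × 10⁻³ rad s⁻¹.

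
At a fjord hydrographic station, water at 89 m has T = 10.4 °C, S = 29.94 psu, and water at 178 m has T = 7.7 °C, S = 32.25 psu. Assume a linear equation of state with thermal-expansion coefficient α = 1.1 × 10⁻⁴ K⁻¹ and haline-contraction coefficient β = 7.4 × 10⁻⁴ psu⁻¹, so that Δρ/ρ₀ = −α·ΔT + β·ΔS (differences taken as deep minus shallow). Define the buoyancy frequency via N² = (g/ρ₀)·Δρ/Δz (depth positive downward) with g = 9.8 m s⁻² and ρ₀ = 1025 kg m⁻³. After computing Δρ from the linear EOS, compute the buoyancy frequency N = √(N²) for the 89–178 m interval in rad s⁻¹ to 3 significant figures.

0.0149 rad s⁻¹

ΔT = -2.7 K, ΔS = +2.31 psu (deep − shallow).
Δρ/ρ₀ = −αΔT + βΔS = 2.97 × 10⁻⁴ + 1.7094 × 10⁻³ = 2.0064 × 10⁻³, so Δρ ≈ 2.057 kg m⁻³.
N² = (g/ρ₀)·Δρ/Δz = g·(Δρ/ρ₀)/Δz = 9.8 × 2.0064 × 10⁻³ / 89 = 2.2093 × 10⁻⁴ s⁻².
N = √(2.2093 × 10⁻⁴) = 0.014864 rad s⁻¹ ≈ 0.0149 rad s⁻¹.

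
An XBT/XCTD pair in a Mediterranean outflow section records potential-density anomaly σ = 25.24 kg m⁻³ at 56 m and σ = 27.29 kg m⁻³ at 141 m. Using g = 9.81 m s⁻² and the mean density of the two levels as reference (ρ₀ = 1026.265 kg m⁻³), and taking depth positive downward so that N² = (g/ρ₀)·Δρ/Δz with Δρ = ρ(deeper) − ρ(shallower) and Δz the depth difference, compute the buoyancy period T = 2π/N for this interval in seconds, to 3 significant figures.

Δρ = 1027.29 − 1025.24 = 2.05 kg m⁻³ over Δz = 141 − 56 = 85 m.
N² = (9.81/1026.265) × (2.05/85) = 2.3054 × 10⁻⁴ s⁻².
N = √(2.3054 × 10⁻⁴) = 0.015184 rad s⁻¹, so T = 2π/N = 413.80 s ≈ 414 s.
N² > 0, so the interval is statically stable.

414 s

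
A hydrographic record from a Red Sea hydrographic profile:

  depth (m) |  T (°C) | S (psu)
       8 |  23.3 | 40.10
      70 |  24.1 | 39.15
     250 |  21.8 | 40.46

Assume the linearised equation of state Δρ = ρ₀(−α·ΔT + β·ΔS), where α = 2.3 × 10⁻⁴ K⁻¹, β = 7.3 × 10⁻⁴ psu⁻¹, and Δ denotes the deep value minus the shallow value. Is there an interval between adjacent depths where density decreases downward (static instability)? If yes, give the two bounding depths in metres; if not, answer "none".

Evaluate Δρ/ρ₀ = −αΔT + βΔS across each adjacent pair:
  8–70 m: −αΔT+βΔS = −(2.3 × 10⁻⁴)(+0.8)+(7.3 × 10⁻⁴)(-0.95) = -8.8 × 10⁻⁴ → UNSTABLE
  70–250 m: −αΔT+βΔS = −(2.3 × 10⁻⁴)(-2.3)+(7.3 × 10⁻⁴)(+1.31) = 1.5 × 10⁻³ → stable
The 8–70 m interval has Δρ < 0: lighter water underlies denser water.

8–70 m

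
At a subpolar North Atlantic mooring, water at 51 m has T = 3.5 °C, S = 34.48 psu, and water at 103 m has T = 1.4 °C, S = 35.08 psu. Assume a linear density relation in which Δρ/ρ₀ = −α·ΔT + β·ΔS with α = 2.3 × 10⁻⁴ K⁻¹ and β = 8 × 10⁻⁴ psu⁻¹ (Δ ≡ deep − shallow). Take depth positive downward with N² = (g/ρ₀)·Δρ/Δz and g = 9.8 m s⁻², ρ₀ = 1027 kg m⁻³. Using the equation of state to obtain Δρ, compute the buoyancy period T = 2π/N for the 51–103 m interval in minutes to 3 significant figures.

7.77 min

ΔT = -2.1 K, ΔS = +0.60 psu (deep − shallow).
Δρ/ρ₀ = −αΔT + βΔS = 4.83 × 10⁻⁴ + 4.80 × 10⁻⁴ = 9.63 × 10⁻⁴, so Δρ ≈ 0.9890 kg m⁻³.
N² = (g/ρ₀)·Δρ/Δz = g·(Δρ/ρ₀)/Δz = 9.8 × 9.63 × 10⁻⁴ / 52 = 1.8149 × 10⁻⁴ s⁻².
N = √(1.8149 × 10⁻⁴) = 0.013472 rad s⁻¹ → T = 2π/N = 466.39 s = 7.7732 min ≈ 7.77 min.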